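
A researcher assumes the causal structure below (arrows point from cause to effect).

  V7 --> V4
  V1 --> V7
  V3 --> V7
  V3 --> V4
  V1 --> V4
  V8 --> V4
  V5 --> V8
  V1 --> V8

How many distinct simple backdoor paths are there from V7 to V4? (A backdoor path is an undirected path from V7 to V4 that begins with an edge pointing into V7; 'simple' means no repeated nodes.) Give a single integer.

3

A backdoor path from V7 to V4 is any simple undirected path whose first edge points into V7 (i.e. leaves V7 via a parent).
Parents of V7: {V1, V3}.
Enumerating:
  P1: V7 <- V3 -> V4
  P2: V7 <- V1 -> V8 -> V4
  P3: V7 <- V1 -> V4
That exhausts the simple backdoor paths. Count: 3.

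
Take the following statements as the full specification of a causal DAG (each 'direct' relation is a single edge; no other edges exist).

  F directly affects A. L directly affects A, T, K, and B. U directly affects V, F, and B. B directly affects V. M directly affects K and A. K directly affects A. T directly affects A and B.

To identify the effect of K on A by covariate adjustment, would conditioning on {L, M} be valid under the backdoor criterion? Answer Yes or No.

Backdoor paths from K to A (paths whose first edge points into K):
  P1: K <- M -> A
  P2: K <- L -> T -> A
  P3: K <- L -> T -> B <- U -> F -> A
  P4: K <- L -> T -> B -> V <- U -> F -> A
  P5: K <- L -> A
  P6: K <- L -> B <- U -> F -> A
  P7: K <- L -> B <- T -> A
  P8: K <- L -> B -> V <- U -> F -> A
Condition 1 (no descendant of K in the set): holds — descendants of K are {A}; none are in {L, M}.
Condition 2 (every backdoor path blocked by {L, M}):
  P1: blocked at fork node M ∈ conditioning set.
  P2: blocked at fork node L ∈ conditioning set.
  P3: blocked at fork node L ∈ conditioning set.
  P4: blocked at fork node L ∈ conditioning set.
  P5: blocked at fork node L ∈ conditioning set.
  P6: blocked at fork node L ∈ conditioning set.
  P7: blocked at fork node L ∈ conditioning set.
  P8: blocked at fork node L ∈ conditioning set.
{L, M} satisfies the backdoor criterion.

Yes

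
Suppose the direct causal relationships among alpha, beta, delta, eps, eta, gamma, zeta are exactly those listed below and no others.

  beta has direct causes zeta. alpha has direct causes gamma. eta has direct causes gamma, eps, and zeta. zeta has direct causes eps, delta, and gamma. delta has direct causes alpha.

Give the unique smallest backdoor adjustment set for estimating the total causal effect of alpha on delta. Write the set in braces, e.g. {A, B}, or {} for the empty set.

{}

Variables eligible for adjustment (non-descendants of alpha, excluding alpha and delta): {eps, gamma}.
Backdoor paths from alpha to delta:
  P1: alpha <- gamma -> zeta <- delta
  P2: alpha <- gamma -> eta <- eps -> zeta <- delta
  P3: alpha <- gamma -> eta <- zeta <- delta
Each backdoor path contains an unconditioned collider, so every path is already blocked with the empty conditioning set:
  P1: blocked at collider zeta (neither it nor any descendant is in the conditioning set).
  P2: blocked at collider eta (neither it nor any descendant is in the conditioning set).
  P3: blocked at collider eta (neither it nor any descendant is in the conditioning set).
The empty set is therefore the unique smallest valid set.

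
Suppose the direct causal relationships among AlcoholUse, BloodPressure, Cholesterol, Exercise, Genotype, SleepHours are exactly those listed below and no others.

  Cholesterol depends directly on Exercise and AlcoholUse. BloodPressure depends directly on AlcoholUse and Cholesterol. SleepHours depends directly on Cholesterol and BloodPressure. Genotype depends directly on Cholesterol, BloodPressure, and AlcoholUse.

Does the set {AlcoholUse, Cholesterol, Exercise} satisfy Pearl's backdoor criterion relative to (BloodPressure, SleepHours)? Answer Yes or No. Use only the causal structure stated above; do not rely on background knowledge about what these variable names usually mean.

Backdoor paths from BloodPressure to SleepHours (paths whose first edge points into BloodPressure):
  P1: BloodPressure <- AlcoholUse -> Cholesterol -> SleepHours
  P2: BloodPressure <- AlcoholUse -> Genotype <- Cholesterol -> SleepHours
  P3: BloodPressure <- Cholesterol -> SleepHours
Condition 1 (no descendant of BloodPressure in the set): holds — descendants of BloodPressure are {Genotype, SleepHours}; none are in {AlcoholUse, Cholesterol, Exercise}.
Condition 2 (every backdoor path blocked by {AlcoholUse, Cholesterol, Exercise}):
  P1: blocked at fork node AlcoholUse ∈ conditioning set.
  P2: blocked at fork node AlcoholUse ∈ conditioning set.
  P3: blocked at fork node Cholesterol ∈ conditioning set.
{AlcoholUse, Cholesterol, Exercise} satisfies the backdoor criterion.

Yes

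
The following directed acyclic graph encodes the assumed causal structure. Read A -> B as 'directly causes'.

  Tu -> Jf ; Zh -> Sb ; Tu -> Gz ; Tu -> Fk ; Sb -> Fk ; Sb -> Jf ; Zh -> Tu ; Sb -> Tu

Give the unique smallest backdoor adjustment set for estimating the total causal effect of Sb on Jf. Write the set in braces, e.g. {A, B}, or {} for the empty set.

{Zh}

Variables eligible for adjustment (non-descendants of Sb, excluding Sb and Jf): {Zh}.
Backdoor paths from Sb to Jf:
  P1: Sb <- Zh -> Tu -> Jf
The empty set is not sufficient: P1 (Sb <- Zh -> Tu -> Jf) has no collider blocking it and no conditioned non-collider, so it is open.
Try {Zh}:
  P1: blocked at fork node Zh ∈ conditioning set.
{Zh} contains no descendant of Sb and blocks every backdoor path.
{Zh} is the unique smallest valid adjustment set.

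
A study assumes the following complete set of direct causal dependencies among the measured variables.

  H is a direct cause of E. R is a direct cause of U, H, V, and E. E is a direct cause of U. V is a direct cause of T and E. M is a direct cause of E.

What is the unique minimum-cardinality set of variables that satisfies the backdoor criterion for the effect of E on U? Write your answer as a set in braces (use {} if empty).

{R}

Variables eligible for adjustment (non-descendants of E, excluding E and U): {H, M, R, T, V}.
Backdoor paths from E to U:
  P1: E <- R -> U
  P2: E <- H <- R -> U
  P3: E <- V <- R -> U
The empty set is not sufficient: P1 (E <- R -> U) has no collider blocking it and no conditioned non-collider, so it is open.
Try {R}:
  P1: blocked at fork node R ∈ conditioning set.
  P2: blocked at fork node R ∈ conditioning set.
  P3: blocked at fork node R ∈ conditioning set.
{R} contains no descendant of E and blocks every backdoor path.
No other singleton works — e.g. {M} leaves P1 open — so {R} is the unique smallest valid adjustment set.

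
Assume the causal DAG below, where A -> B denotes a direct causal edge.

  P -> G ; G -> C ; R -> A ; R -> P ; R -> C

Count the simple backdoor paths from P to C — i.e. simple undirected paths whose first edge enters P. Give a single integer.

A backdoor path from P to C is any simple undirected path whose first edge points into P (i.e. leaves P via a parent).
Parents of P: {R}.
Enumerating:
  P1: P <- R -> C
That exhausts the simple backdoor paths. Count: 1.

1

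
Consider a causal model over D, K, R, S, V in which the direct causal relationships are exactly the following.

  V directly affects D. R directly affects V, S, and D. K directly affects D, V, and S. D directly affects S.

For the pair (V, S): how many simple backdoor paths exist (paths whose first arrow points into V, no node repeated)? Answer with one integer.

A backdoor path from V to S is any simple undirected path whose first edge points into V (i.e. leaves V via a parent).
Parents of V: {K, R}.
Enumerating:
  P1: V <- R -> D <- K -> S
  P2: V <- R -> D -> S
  P3: V <- R -> S
  P4: V <- K -> D <- R -> S
  P5: V <- K -> D -> S
  P6: V <- K -> S
That exhausts the simple backdoor paths. Count: 6.

6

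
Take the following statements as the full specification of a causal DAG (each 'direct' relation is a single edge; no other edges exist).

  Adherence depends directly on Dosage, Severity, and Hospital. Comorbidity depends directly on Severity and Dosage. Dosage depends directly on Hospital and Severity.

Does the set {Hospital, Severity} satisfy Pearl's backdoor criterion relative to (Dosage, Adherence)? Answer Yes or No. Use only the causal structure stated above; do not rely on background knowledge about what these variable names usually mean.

Yes

Backdoor paths from Dosage to Adherence (paths whose first edge points into Dosage):
  P1: Dosage <- Severity -> Adherence
  P2: Dosage <- Hospital -> Adherence
Condition 1 (no descendant of Dosage in the set): holds — descendants of Dosage are {Adherence, Comorbidity}; none are in {Hospital, Severity}.
Condition 2 (every backdoor path blocked by {Hospital, Severity}):
  P1: blocked at fork node Severity ∈ conditioning set.
  P2: blocked at fork node Hospital ∈ conditioning set.
{Hospital, Severity} satisfies the backdoor criterion.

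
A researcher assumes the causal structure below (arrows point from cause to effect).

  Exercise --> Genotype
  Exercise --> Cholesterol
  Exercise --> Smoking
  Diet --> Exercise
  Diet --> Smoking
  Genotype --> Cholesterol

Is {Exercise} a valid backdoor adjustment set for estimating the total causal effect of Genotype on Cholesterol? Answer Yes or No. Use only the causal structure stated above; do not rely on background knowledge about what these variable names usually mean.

Backdoor paths from Genotype to Cholesterol (paths whose first edge points into Genotype):
  P1: Genotype <- Exercise -> Cholesterol
Condition 1 (no descendant of Genotype in the set): holds — descendants of Genotype are {Cholesterol}; none are in {Exercise}.
Condition 2 (every backdoor path blocked by {Exercise}):
  P1: blocked at fork node Exercise ∈ conditioning set.
{Exercise} satisfies the backdoor criterion.

Yes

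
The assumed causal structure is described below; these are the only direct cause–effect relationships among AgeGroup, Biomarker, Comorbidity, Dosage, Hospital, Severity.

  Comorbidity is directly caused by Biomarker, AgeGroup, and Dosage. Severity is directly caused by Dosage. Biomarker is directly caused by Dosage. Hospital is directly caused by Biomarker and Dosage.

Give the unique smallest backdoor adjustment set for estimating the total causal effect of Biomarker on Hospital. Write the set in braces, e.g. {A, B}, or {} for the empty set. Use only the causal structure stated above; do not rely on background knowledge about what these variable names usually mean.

{Dosage}

Variables eligible for adjustment (non-descendants of Biomarker, excluding Biomarker and Hospital): {AgeGroup, Dosage, Severity}.
Backdoor paths from Biomarker to Hospital:
  P1: Biomarker <- Dosage -> Hospital
The empty set is not sufficient: P1 (Biomarker <- Dosage -> Hospital) has no collider blocking it and no conditioned non-collider, so it is open.
Try {Dosage}:
  P1: blocked at fork node Dosage ∈ conditioning set.
{Dosage} contains no descendant of Biomarker and blocks every backdoor path.
No other singleton works — e.g. {AgeGroup} leaves P1 open — so {Dosage} is the unique smallest valid adjustment set.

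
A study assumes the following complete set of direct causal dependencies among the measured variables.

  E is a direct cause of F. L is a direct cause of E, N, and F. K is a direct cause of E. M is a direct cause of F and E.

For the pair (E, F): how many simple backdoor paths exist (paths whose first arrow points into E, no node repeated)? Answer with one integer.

A backdoor path from E to F is any simple undirected path whose first edge points into E (i.e. leaves E via a parent).
Parents of E: {K, L, M}.
Enumerating:
  P1: E <- L -> F
  P2: E <- M -> F
That exhausts the simple backdoor paths. Count: 2.

2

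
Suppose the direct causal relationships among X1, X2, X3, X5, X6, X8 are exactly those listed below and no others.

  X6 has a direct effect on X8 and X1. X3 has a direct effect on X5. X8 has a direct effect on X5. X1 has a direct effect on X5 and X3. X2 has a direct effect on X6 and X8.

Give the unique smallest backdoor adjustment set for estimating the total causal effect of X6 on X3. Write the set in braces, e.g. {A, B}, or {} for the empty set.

Variables eligible for adjustment (non-descendants of X6, excluding X6 and X3): {X2}.
Backdoor paths from X6 to X3:
  P1: X6 <- X2 -> X8 -> X5 <- X1 -> X3
  P2: X6 <- X2 -> X8 -> X5 <- X3
Each backdoor path contains an unconditioned collider, so every path is already blocked with the empty conditioning set:
  P1: blocked at collider X5 (neither it nor any descendant is in the conditioning set).
  P2: blocked at collider X5 (neither it nor any descendant is in the conditioning set).
The empty set is therefore the unique smallest valid set.

{}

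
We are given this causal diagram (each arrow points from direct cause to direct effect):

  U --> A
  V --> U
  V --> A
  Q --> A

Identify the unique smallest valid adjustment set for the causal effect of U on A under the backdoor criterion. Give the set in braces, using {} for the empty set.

{V}

Variables eligible for adjustment (non-descendants of U, excluding U and A): {Q, V}.
Backdoor paths from U to A:
  P1: U <- V -> A
The empty set is not sufficient: P1 (U <- V -> A) has no collider blocking it and no conditioned non-collider, so it is open.
Try {V}:
  P1: blocked at fork node V ∈ conditioning set.
{V} contains no descendant of U and blocks every backdoor path.
No other singleton works — e.g. {Q} leaves P1 open — so {V} is the unique smallest valid adjustment set.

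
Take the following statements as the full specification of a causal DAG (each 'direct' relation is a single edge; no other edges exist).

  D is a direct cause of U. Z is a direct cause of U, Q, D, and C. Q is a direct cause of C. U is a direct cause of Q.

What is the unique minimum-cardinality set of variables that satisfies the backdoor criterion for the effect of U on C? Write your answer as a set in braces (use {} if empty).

Variables eligible for adjustment (non-descendants of U, excluding U and C): {D, Z}.
Backdoor paths from U to C:
  P1: U <- Z -> Q -> C
  P2: U <- Z -> C
  P3: U <- D <- Z -> Q -> C
  P4: U <- D <- Z -> C
The empty set is not sufficient: P1 (U <- Z -> Q -> C) has no collider blocking it and no conditioned non-collider, so it is open.
Try {Z}:
  P1: blocked at fork node Z ∈ conditioning set.
  P2: blocked at fork node Z ∈ conditioning set.
  P3: blocked at fork node Z ∈ conditioning set.
  P4: blocked at fork node Z ∈ conditioning set.
{Z} contains no descendant of U and blocks every backdoor path.
No other singleton works — e.g. {D} leaves P1 open — so {Z} is the unique smallest valid adjustment set.

{Z}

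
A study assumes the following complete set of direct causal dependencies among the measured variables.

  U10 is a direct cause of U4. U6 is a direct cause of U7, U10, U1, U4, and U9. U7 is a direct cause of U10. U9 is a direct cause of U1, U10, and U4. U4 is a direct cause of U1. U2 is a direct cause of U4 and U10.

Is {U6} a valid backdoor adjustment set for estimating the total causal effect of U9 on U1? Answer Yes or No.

Yes

Backdoor paths from U9 to U1 (paths whose first edge points into U9):
  P1: U9 <- U6 -> U7 -> U10 <- U2 -> U4 -> U1
  P2: U9 <- U6 -> U7 -> U10 -> U4 -> U1
  P3: U9 <- U6 -> U10 <- U2 -> U4 -> U1
  P4: U9 <- U6 -> U10 -> U4 -> U1
  P5: U9 <- U6 -> U4 -> U1
  P6: U9 <- U6 -> U1
Condition 1 (no descendant of U9 in the set): holds — descendants of U9 are {U1, U10, U4}; none are in {U6}.
Condition 2 (every backdoor path blocked by {U6}):
  P1: blocked at fork node U6 ∈ conditioning set.
  P2: blocked at fork node U6 ∈ conditioning set.
  P3: blocked at fork node U6 ∈ conditioning set.
  P4: blocked at fork node U6 ∈ conditioning set.
  P5: blocked at fork node U6 ∈ conditioning set.
  P6: blocked at fork node U6 ∈ conditioning set.
{U6} satisfies the backdoor criterion.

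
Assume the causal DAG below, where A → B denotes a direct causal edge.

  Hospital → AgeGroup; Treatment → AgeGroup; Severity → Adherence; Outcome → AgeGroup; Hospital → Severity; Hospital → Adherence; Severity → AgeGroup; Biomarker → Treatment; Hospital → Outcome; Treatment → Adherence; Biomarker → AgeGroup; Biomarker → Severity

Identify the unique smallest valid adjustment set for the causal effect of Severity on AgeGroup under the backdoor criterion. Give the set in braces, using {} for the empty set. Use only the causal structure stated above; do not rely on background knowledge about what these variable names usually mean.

{Biomarker, Hospital}

Variables eligible for adjustment (non-descendants of Severity, excluding Severity and AgeGroup): {Biomarker, Hospital, Outcome, Treatment}.
Backdoor paths from Severity to AgeGroup:
  P1: Severity <- Hospital -> Outcome -> AgeGroup
  P2: Severity <- Hospital -> Adherence <- Treatment <- Biomarker -> AgeGroup
  P3: Severity <- Hospital -> Adherence <- Treatment -> AgeGroup
  P4: Severity <- Hospital -> AgeGroup
  P5: Severity <- Biomarker -> Treatment -> Adherence <- Hospital -> Outcome -> AgeGroup
  P6: Severity <- Biomarker -> Treatment -> Adherence <- Hospital -> AgeGroup
  P7: Severity <- Biomarker -> Treatment -> AgeGroup
  P8: Severity <- Biomarker -> AgeGroup
The empty set is not sufficient: P1 (Severity <- Hospital -> Outcome -> AgeGroup) has no collider blocking it and no conditioned non-collider, so it is open.
Try {Biomarker, Hospital}:
  P1: blocked at fork node Hospital ∈ conditioning set.
  P2: blocked at fork node Hospital ∈ conditioning set.
  P3: blocked at fork node Hospital ∈ conditioning set.
  P4: blocked at fork node Hospital ∈ conditioning set.
  P5: blocked at fork node Biomarker ∈ conditioning set.
  P6: blocked at fork node Biomarker ∈ conditioning set.
  P7: blocked at fork node Biomarker ∈ conditioning set.
  P8: blocked at fork node Biomarker ∈ conditioning set.
{Biomarker, Hospital} contains no descendant of Severity and blocks every backdoor path.
Every element of {Biomarker, Hospital} is needed (dropping Biomarker leaves P7 open; dropping Hospital leaves P1 open), so no proper subset is valid.
Among all size-2 subsets of the eligible variables, only {Biomarker, Hospital} blocks every backdoor path, so it is the unique smallest valid adjustment set.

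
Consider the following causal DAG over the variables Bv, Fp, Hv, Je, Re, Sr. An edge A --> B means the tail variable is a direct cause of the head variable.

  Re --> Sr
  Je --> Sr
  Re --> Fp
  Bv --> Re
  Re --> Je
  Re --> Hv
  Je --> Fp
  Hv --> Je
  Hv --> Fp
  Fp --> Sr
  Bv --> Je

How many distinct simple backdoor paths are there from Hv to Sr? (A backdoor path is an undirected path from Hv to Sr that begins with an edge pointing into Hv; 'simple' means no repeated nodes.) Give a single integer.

7

A backdoor path from Hv to Sr is any simple undirected path whose first edge points into Hv (i.e. leaves Hv via a parent).
Parents of Hv: {Re}.
Enumerating:
  P1: Hv <- Re <- Bv -> Je -> Fp -> Sr
  P2: Hv <- Re <- Bv -> Je -> Sr
  P3: Hv <- Re -> Je -> Fp -> Sr
  P4: Hv <- Re -> Je -> Sr
  P5: Hv <- Re -> Fp <- Je -> Sr
  P6: Hv <- Re -> Fp -> Sr
  P7: Hv <- Re -> Sr
That exhausts the simple backdoor paths. Count: 7.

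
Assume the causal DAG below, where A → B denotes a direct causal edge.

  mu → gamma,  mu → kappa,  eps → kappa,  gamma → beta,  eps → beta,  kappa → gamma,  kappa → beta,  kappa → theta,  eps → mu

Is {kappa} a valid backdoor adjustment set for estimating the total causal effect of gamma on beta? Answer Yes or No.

Backdoor paths from gamma to beta (paths whose first edge points into gamma):
  P1: gamma <- mu <- eps -> kappa -> beta
  P2: gamma <- mu <- eps -> beta
  P3: gamma <- mu -> kappa <- eps -> beta
  P4: gamma <- mu -> kappa -> beta
  P5: gamma <- kappa <- eps -> beta
  P6: gamma <- kappa <- mu <- eps -> beta
  P7: gamma <- kappa -> beta
Condition 1 (no descendant of gamma in the set): holds — descendants of gamma are {beta}; none are in {kappa}.
Condition 2 (every backdoor path blocked by {kappa}):
  P1: blocked at chain node kappa ∈ conditioning set.
  P2: open — no interior node is in the conditioning set.
  P3: open — collider(s) kappa are conditioned on (or have a conditioned descendant) and no non-collider on the path is in the set.
  P4: blocked at chain node kappa ∈ conditioning set.
  P5: blocked at chain node kappa ∈ conditioning set.
  P6: blocked at chain node kappa ∈ conditioning set.
  P7: blocked at fork node kappa ∈ conditioning set.
{kappa} does not satisfy the backdoor criterion.

No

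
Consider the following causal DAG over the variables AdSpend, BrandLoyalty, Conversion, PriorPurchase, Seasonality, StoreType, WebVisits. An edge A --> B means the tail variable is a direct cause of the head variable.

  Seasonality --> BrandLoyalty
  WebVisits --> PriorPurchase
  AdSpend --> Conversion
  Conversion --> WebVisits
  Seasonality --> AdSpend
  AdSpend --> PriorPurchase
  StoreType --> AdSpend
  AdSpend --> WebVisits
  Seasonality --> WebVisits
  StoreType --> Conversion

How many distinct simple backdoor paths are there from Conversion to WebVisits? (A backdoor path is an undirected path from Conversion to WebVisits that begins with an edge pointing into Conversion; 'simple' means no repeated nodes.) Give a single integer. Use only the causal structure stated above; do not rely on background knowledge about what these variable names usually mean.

A backdoor path from Conversion to WebVisits is any simple undirected path whose first edge points into Conversion (i.e. leaves Conversion via a parent).
Parents of Conversion: {AdSpend, StoreType}.
Enumerating:
  P1: Conversion <- StoreType -> AdSpend <- Seasonality -> WebVisits
  P2: Conversion <- StoreType -> AdSpend -> WebVisits
  P3: Conversion <- StoreType -> AdSpend -> PriorPurchase <- WebVisits
  P4: Conversion <- AdSpend <- Seasonality -> WebVisits
  P5: Conversion <- AdSpend -> WebVisits
  P6: Conversion <- AdSpend -> PriorPurchase <- WebVisits
That exhausts the simple backdoor paths. Count: 6.

6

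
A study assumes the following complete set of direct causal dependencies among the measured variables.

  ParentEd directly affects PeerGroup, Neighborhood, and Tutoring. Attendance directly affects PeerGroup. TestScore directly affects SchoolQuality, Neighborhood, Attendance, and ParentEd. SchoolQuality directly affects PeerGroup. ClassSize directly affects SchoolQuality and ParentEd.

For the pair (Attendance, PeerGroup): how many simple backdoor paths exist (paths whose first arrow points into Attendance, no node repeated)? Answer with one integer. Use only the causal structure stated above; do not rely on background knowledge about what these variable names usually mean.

6

A backdoor path from Attendance to PeerGroup is any simple undirected path whose first edge points into Attendance (i.e. leaves Attendance via a parent).
Parents of Attendance: {TestScore}.
Enumerating:
  P1: Attendance <- TestScore -> ParentEd <- ClassSize -> SchoolQuality -> PeerGroup
  P2: Attendance <- TestScore -> ParentEd -> PeerGroup
  P3: Attendance <- TestScore -> Neighborhood <- ParentEd <- ClassSize -> SchoolQuality -> PeerGroup
  P4: Attendance <- TestScore -> Neighborhood <- ParentEd -> PeerGroup
  P5: Attendance <- TestScore -> SchoolQuality <- ClassSize -> ParentEd -> PeerGroup
  P6: Attendance <- TestScore -> SchoolQuality -> PeerGroup
That exhausts the simple backdoor paths. Count: 6.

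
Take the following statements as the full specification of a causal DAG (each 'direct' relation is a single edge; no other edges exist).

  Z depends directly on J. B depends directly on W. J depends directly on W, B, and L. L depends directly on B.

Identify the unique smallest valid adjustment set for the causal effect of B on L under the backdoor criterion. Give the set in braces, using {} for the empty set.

{}

Variables eligible for adjustment (non-descendants of B, excluding B and L): {W}.
Backdoor paths from B to L:
  P1: B <- W -> J <- L
Each backdoor path contains an unconditioned collider, so every path is already blocked with the empty conditioning set:
  P1: blocked at collider J (neither it nor any descendant is in the conditioning set).
The empty set is therefore the unique smallest valid set.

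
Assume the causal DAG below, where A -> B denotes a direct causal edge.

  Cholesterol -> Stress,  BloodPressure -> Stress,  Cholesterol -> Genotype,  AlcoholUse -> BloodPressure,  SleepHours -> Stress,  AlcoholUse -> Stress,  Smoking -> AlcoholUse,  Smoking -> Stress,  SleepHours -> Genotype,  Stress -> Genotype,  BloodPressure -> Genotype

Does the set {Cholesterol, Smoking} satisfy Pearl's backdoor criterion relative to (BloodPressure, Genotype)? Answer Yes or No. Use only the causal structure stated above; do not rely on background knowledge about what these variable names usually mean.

Backdoor paths from BloodPressure to Genotype (paths whose first edge points into BloodPressure):
  P1: BloodPressure <- AlcoholUse <- Smoking -> Stress <- Cholesterol -> Genotype
  P2: BloodPressure <- AlcoholUse <- Smoking -> Stress <- SleepHours -> Genotype
  P3: BloodPressure <- AlcoholUse <- Smoking -> Stress -> Genotype
  P4: BloodPressure <- AlcoholUse -> Stress <- Cholesterol -> Genotype
  P5: BloodPressure <- AlcoholUse -> Stress <- SleepHours -> Genotype
  P6: BloodPressure <- AlcoholUse -> Stress -> Genotype
Condition 1 (no descendant of BloodPressure in the set): holds — descendants of BloodPressure are {Genotype, Stress}; none are in {Cholesterol, Smoking}.
Condition 2 (every backdoor path blocked by {Cholesterol, Smoking}):
  P1: blocked at fork node Smoking ∈ conditioning set.
  P2: blocked at fork node Smoking ∈ conditioning set.
  P3: blocked at fork node Smoking ∈ conditioning set.
  P4: blocked at collider Stress (neither it nor any descendant is in the conditioning set).
  P5: blocked at collider Stress (neither it nor any descendant is in the conditioning set).
  P6: open — no interior node is in the conditioning set.
{Cholesterol, Smoking} does not satisfy the backdoor criterion.

No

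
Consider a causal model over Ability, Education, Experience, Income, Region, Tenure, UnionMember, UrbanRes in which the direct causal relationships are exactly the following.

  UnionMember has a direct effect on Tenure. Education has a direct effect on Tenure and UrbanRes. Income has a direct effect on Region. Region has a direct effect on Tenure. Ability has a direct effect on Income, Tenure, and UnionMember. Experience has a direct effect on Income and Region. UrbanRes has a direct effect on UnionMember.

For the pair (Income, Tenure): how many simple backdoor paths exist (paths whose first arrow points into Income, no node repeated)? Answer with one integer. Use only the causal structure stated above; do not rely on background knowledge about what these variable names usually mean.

A backdoor path from Income to Tenure is any simple undirected path whose first edge points into Income (i.e. leaves Income via a parent).
Parents of Income: {Ability, Experience}.
Enumerating:
  P1: Income <- Experience -> Region -> Tenure
  P2: Income <- Ability -> UnionMember <- UrbanRes <- Education -> Tenure
  P3: Income <- Ability -> UnionMember -> Tenure
  P4: Income <- Ability -> Tenure
That exhausts the simple backdoor paths. Count: 4.

4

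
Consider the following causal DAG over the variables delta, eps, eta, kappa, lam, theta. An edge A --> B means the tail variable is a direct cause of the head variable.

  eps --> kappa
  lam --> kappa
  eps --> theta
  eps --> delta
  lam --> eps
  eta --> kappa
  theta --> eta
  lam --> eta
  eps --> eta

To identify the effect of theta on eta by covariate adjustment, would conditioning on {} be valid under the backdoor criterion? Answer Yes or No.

Backdoor paths from theta to eta (paths whose first edge points into theta):
  P1: theta <- eps <- lam -> eta
  P2: theta <- eps <- lam -> kappa <- eta
  P3: theta <- eps -> eta
  P4: theta <- eps -> kappa <- lam -> eta
  P5: theta <- eps -> kappa <- eta
Condition 1 (no descendant of theta in the set): holds — descendants of theta are {eta, kappa}; none are in {}.
Condition 2 (every backdoor path blocked by {}):
  P1: open — no interior node is in the conditioning set.
  P2: blocked at collider kappa (neither it nor any descendant is in the conditioning set).
  P3: open — no interior node is in the conditioning set.
  P4: blocked at collider kappa (neither it nor any descendant is in the conditioning set).
  P5: blocked at collider kappa (neither it nor any descendant is in the conditioning set).
{} does not satisfy the backdoor criterion.

No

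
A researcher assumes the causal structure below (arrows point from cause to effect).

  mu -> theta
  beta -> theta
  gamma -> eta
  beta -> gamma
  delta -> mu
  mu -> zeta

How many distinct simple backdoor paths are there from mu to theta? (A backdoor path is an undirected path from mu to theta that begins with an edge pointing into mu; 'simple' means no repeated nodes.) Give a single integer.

0

A backdoor path from mu to theta is any simple undirected path whose first edge points into mu (i.e. leaves mu via a parent).
Parents of mu: {delta}.
No simple path from any parent of mu reaches theta without revisiting mu, so there are no backdoor paths.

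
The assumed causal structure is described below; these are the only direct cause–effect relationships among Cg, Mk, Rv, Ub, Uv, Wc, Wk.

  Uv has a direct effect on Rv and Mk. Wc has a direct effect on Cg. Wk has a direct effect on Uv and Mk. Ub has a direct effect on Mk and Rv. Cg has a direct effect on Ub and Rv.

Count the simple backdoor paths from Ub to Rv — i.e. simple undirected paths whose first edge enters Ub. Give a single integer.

1

A backdoor path from Ub to Rv is any simple undirected path whose first edge points into Ub (i.e. leaves Ub via a parent).
Parents of Ub: {Cg}.
Enumerating:
  P1: Ub <- Cg -> Rv
That exhausts the simple backdoor paths. Count: 1.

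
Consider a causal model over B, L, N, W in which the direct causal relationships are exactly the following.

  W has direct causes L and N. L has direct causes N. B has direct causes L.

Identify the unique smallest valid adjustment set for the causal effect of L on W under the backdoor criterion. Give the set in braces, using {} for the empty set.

Variables eligible for adjustment (non-descendants of L, excluding L and W): {N}.
Backdoor paths from L to W:
  P1: L <- N -> W
The empty set is not sufficient: P1 (L <- N -> W) has no collider blocking it and no conditioned non-collider, so it is open.
Try {N}:
  P1: blocked at fork node N ∈ conditioning set.
{N} contains no descendant of L and blocks every backdoor path.
{N} is the unique smallest valid adjustment set.

{N}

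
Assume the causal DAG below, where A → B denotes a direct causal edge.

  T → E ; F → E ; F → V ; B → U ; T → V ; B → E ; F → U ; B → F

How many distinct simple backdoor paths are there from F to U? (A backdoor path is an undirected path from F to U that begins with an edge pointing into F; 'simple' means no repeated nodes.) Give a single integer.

A backdoor path from F to U is any simple undirected path whose first edge points into F (i.e. leaves F via a parent).
Parents of F: {B}.
Enumerating:
  P1: F <- B -> U
That exhausts the simple backdoor paths. Count: 1.

1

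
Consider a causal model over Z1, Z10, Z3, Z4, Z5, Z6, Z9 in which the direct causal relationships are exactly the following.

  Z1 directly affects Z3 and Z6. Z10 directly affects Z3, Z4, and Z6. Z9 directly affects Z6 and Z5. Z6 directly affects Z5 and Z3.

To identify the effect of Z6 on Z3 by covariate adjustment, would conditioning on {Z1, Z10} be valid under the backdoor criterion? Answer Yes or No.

Backdoor paths from Z6 to Z3 (paths whose first edge points into Z6):
  P1: Z6 <- Z1 -> Z3
  P2: Z6 <- Z10 -> Z3
Condition 1 (no descendant of Z6 in the set): holds — descendants of Z6 are {Z3, Z5}; none are in {Z1, Z10}.
Condition 2 (every backdoor path blocked by {Z1, Z10}):
  P1: blocked at fork node Z1 ∈ conditioning set.
  P2: blocked at fork node Z10 ∈ conditioning set.
{Z1, Z10} satisfies the backdoor criterion.

Yes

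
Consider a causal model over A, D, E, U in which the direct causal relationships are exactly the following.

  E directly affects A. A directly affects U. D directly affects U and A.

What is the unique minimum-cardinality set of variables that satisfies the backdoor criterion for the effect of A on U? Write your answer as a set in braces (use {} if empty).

Variables eligible for adjustment (non-descendants of A, excluding A and U): {D, E}.
Backdoor paths from A to U:
  P1: A <- D -> U
The empty set is not sufficient: P1 (A <- D -> U) has no collider blocking it and no conditioned non-collider, so it is open.
Try {D}:
  P1: blocked at fork node D ∈ conditioning set.
{D} contains no descendant of A and blocks every backdoor path.
No other singleton works — e.g. {E} leaves P1 open — so {D} is the unique smallest valid adjustment set.

{D}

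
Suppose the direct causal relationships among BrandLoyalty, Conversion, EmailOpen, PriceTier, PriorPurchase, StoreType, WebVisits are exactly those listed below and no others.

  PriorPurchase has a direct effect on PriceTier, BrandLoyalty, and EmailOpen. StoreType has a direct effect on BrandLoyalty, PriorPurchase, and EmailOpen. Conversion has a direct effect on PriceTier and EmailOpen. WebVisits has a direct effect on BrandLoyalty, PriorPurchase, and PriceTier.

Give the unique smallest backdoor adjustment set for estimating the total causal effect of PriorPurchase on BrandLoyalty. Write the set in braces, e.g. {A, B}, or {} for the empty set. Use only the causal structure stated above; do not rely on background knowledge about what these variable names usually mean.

{StoreType, WebVisits}

Variables eligible for adjustment (non-descendants of PriorPurchase, excluding PriorPurchase and BrandLoyalty): {Conversion, StoreType, WebVisits}.
Backdoor paths from PriorPurchase to BrandLoyalty:
  P1: PriorPurchase <- StoreType -> BrandLoyalty
  P2: PriorPurchase <- StoreType -> EmailOpen <- Conversion -> PriceTier <- WebVisits -> BrandLoyalty
  P3: PriorPurchase <- WebVisits -> BrandLoyalty
  P4: PriorPurchase <- WebVisits -> PriceTier <- Conversion -> EmailOpen <- StoreType -> BrandLoyalty
The empty set is not sufficient: P1 (PriorPurchase <- StoreType -> BrandLoyalty) has no collider blocking it and no conditioned non-collider, so it is open.
Try {StoreType, WebVisits}:
  P1: blocked at fork node StoreType ∈ conditioning set.
  P2: blocked at fork node StoreType ∈ conditioning set.
  P3: blocked at fork node WebVisits ∈ conditioning set.
  P4: blocked at fork node WebVisits ∈ conditioning set.
{StoreType, WebVisits} contains no descendant of PriorPurchase and blocks every backdoor path.
Every element of {StoreType, WebVisits} is needed (dropping StoreType leaves P1 open; dropping WebVisits leaves P3 open), so no proper subset is valid.
Among all size-2 subsets of the eligible variables, only {StoreType, WebVisits} blocks every backdoor path, so it is the unique smallest valid adjustment set.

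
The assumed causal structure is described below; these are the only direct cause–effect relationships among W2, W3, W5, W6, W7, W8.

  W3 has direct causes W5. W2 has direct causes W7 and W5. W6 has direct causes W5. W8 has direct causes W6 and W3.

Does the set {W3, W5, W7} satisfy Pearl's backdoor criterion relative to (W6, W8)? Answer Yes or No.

Yes

Backdoor paths from W6 to W8 (paths whose first edge points into W6):
  P1: W6 <- W5 -> W3 -> W8
Condition 1 (no descendant of W6 in the set): holds — descendants of W6 are {W8}; none are in {W3, W5, W7}.
Condition 2 (every backdoor path blocked by {W3, W5, W7}):
  P1: blocked at fork node W5 ∈ conditioning set.
{W3, W5, W7} satisfies the backdoor criterion.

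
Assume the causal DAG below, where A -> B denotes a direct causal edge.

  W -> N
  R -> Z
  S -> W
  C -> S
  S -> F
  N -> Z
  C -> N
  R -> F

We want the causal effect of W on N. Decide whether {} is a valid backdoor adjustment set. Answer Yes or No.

Backdoor paths from W to N (paths whose first edge points into W):
  P1: W <- S <- C -> N
  P2: W <- S -> F <- R -> Z <- N
Condition 1 (no descendant of W in the set): holds — descendants of W are {N, Z}; none are in {}.
Condition 2 (every backdoor path blocked by {}):
  P1: open — no interior node is in the conditioning set.
  P2: blocked at collider F (neither it nor any descendant is in the conditioning set).
{} does not satisfy the backdoor criterion.

No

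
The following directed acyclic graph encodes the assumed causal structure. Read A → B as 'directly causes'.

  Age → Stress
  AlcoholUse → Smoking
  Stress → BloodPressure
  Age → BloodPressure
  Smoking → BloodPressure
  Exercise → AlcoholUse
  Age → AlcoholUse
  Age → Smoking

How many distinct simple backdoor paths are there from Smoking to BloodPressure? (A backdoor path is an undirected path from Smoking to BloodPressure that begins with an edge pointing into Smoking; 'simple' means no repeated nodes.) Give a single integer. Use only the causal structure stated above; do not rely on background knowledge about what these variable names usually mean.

A backdoor path from Smoking to BloodPressure is any simple undirected path whose first edge points into Smoking (i.e. leaves Smoking via a parent).
Parents of Smoking: {Age, AlcoholUse}.
Enumerating:
  P1: Smoking <- Age -> Stress -> BloodPressure
  P2: Smoking <- Age -> BloodPressure
  P3: Smoking <- AlcoholUse <- Age -> Stress -> BloodPressure
  P4: Smoking <- AlcoholUse <- Age -> BloodPressure
That exhausts the simple backdoor paths. Count: 4.

4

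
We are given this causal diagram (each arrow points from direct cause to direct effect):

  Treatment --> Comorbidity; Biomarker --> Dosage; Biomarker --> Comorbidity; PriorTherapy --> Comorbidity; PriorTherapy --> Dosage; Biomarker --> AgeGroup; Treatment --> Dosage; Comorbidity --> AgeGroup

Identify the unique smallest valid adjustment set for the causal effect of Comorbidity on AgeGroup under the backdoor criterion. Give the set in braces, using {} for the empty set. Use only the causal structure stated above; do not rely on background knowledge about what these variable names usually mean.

{Biomarker}

Variables eligible for adjustment (non-descendants of Comorbidity, excluding Comorbidity and AgeGroup): {Biomarker, Dosage, PriorTherapy, Treatment}.
Backdoor paths from Comorbidity to AgeGroup:
  P1: Comorbidity <- PriorTherapy -> Dosage <- Biomarker -> AgeGroup
  P2: Comorbidity <- Treatment -> Dosage <- Biomarker -> AgeGroup
  P3: Comorbidity <- Biomarker -> AgeGroup
The empty set is not sufficient: P3 (Comorbidity <- Biomarker -> AgeGroup) has no collider blocking it and no conditioned non-collider, so it is open.
Try {Biomarker}:
  P1: blocked at collider Dosage (neither it nor any descendant is in the conditioning set).
  P2: blocked at collider Dosage (neither it nor any descendant is in the conditioning set).
  P3: blocked at fork node Biomarker ∈ conditioning set.
{Biomarker} contains no descendant of Comorbidity and blocks every backdoor path.
No other singleton works — e.g. {PriorTherapy} leaves P3 open — so {Biomarker} is the unique smallest valid adjustment set.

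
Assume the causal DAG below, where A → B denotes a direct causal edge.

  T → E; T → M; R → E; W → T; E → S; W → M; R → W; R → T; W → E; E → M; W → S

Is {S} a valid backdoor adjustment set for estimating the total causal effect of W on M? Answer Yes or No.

No

Backdoor paths from W to M (paths whose first edge points into W):
  P1: W <- R -> T -> E -> M
  P2: W <- R -> T -> M
  P3: W <- R -> E <- T -> M
  P4: W <- R -> E -> M
Condition 1 (no descendant of W in the set): FAILS — S is a descendant of W.
Condition 2 (every backdoor path blocked by {S}):
  P1: open — no interior node is in the conditioning set.
  P2: open — no interior node is in the conditioning set.
  P3: open — collider(s) E are conditioned on (or have a conditioned descendant) and no non-collider on the path is in the set.
  P4: open — no interior node is in the conditioning set.
{S} does not satisfy the backdoor criterion.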